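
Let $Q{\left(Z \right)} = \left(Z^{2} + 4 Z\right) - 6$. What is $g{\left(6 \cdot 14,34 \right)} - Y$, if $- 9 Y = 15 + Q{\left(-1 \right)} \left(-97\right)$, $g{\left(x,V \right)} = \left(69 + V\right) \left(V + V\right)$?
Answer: $\frac{21308}{3} \approx 7102.7$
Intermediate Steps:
$Q{\left(Z \right)} = -6 + Z^{2} + 4 Z$
$g{\left(x,V \right)} = 2 V \left(69 + V\right)$ ($g{\left(x,V \right)} = \left(69 + V\right) 2 V = 2 V \left(69 + V\right)$)
$Y = - \frac{296}{3}$ ($Y = - \frac{15 + \left(-6 + \left(-1\right)^{2} + 4 \left(-1\right)\right) \left(-97\right)}{9} = - \frac{15 + \left(-6 + 1 - 4\right) \left(-97\right)}{9} = - \frac{15 - -873}{9} = - \frac{15 + 873}{9} = \left(- \frac{1}{9}\right) 888 = - \frac{296}{3} \approx -98.667$)
$g{\left(6 \cdot 14,34 \right)} - Y = 2 \cdot 34 \left(69 + 34\right) - - \frac{296}{3} = 2 \cdot 34 \cdot 103 + \frac{296}{3} = 7004 + \frac{296}{3} = \frac{21308}{3}$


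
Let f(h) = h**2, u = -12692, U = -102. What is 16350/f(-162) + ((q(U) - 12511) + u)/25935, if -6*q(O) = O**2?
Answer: -15716521/37813230 ≈ -0.41564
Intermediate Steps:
q(O) = -O**2/6
16350/f(-162) + ((q(U) - 12511) + u)/25935 = 16350/((-162)**2) + ((-1/6*(-102)**2 - 12511) - 12692)/25935 = 16350/26244 + ((-1/6*10404 - 12511) - 12692)*(1/25935) = 16350*(1/26244) + ((-1734 - 12511) - 12692)*(1/25935) = 2725/4374 + (-14245 - 12692)*(1/25935) = 2725/4374 - 26937*1/25935 = 2725/4374 - 8979/8645 = -15716521/37813230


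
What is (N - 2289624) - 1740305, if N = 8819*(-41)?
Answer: -4391508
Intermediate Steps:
N = -361579
(N - 2289624) - 1740305 = (-361579 - 2289624) - 1740305 = -2651203 - 1740305 = -4391508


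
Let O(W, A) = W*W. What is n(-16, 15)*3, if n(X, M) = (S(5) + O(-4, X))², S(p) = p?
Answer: 1323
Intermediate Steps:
O(W, A) = W²
n(X, M) = 441 (n(X, M) = (5 + (-4)²)² = (5 + 16)² = 21² = 441)
n(-16, 15)*3 = 441*3 = 1323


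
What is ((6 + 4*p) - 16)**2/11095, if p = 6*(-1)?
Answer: 1156/11095 ≈ 0.10419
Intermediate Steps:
p = -6
((6 + 4*p) - 16)**2/11095 = ((6 + 4*(-6)) - 16)**2/11095 = ((6 - 24) - 16)**2*(1/11095) = (-18 - 16)**2*(1/11095) = (-34)**2*(1/11095) = 1156*(1/11095) = 1156/11095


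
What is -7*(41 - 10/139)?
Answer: -39823/139 ≈ -286.50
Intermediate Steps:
-7*(41 - 10/139) = -7*5689/139 = -39823/139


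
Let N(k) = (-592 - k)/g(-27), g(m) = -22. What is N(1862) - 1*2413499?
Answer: -26547262/11 ≈ -2.4134e+6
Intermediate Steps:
N(k) = 296/11 + k/22 (N(k) = (-592 - k)/(-22) = (-592 - k)*(-1/22) = 296/11 + k/22)
N(1862) - 1*2413499 = (296/11 + (1/22)*1862) - 1*2413499 = (296/11 + 931/11) - 2413499 = 1227/11 - 2413499 = -26547262/11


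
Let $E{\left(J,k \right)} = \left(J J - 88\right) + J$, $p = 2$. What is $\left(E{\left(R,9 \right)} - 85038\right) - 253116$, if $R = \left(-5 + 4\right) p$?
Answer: $-338240$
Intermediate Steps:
$R = -2$ ($R = \left(-5 + 4\right) 2 = \left(-1\right) 2 = -2$)
$E{\left(J,k \right)} = -88 + J + J^{2}$ ($E{\left(J,k \right)} = \left(J^{2} - 88\right) + J = \left(-88 + J^{2}\right) + J = -88 + J + J^{2}$)
$\left(E{\left(R,9 \right)} - 85038\right) - 253116 = \left(\left(-88 - 2 + \left(-2\right)^{2}\right) - 85038\right) - 253116 = \left(\left(-88 - 2 + 4\right) - 85038\right) - 253116 = \left(-86 - 85038\right) - 253116 = -85124 - 253116 = -338240$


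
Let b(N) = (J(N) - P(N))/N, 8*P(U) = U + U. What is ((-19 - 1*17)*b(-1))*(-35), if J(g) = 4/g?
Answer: 4725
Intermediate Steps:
P(U) = U/4 (P(U) = (U + U)/8 = (2*U)/8 = U/4)
b(N) = (4/N - N/4)/N
((-19 - 1*17)*b(-1))*(-35) = ((-19 - 1*17)*(-¼ + 4/(-1)²))*(-35) = ((-19 - 17)*(-¼ + 4*1))*(-35) = -36*(-¼ + 4)*(-35) = -36*15/4*(-35) = -135*(-35) = 4725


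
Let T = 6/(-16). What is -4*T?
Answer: 3/2 ≈ 1.5000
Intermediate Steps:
T = -3/8 (T = 6*(-1/16) = -3/8 ≈ -0.37500)
-4*T = -4*(-3/8) = 3/2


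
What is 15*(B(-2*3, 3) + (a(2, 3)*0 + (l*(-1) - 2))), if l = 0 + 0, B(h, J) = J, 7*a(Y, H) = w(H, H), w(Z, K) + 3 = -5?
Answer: 15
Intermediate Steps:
w(Z, K) = -8 (w(Z, K) = -3 - 5 = -8)
a(Y, H) = -8/7 (a(Y, H) = (⅐)*(-8) = -8/7)
l = 0
15*(B(-2*3, 3) + (a(2, 3)*0 + (l*(-1) - 2))) = 15*(3 + (-8/7*0 + (0*(-1) - 2))) = 15*(3 + (0 + (0 - 2))) = 15*(3 + (0 - 2)) = 15*(3 - 2) = 15*1 = 15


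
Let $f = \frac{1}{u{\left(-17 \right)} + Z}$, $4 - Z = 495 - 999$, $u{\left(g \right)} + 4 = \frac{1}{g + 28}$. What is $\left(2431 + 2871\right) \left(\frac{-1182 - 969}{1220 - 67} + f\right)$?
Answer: $- \frac{63171272824}{6393385} \approx -9880.7$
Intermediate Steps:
$u{\left(g \right)} = -4 + \frac{1}{28 + g}$ ($u{\left(g \right)} = -4 + \frac{1}{g + 28} = -4 + \frac{1}{28 + g}$)
$Z = 508$ ($Z = 4 - \left(495 - 999\right) = 4 - -504 = 4 + 504 = 508$)
$f = \frac{11}{5545}$ ($f = \frac{1}{\frac{-111 - -68}{28 - 17} + 508} = \frac{1}{\frac{-111 + 68}{11} + 508} = \frac{1}{\frac{1}{11} \left(-43\right) + 508} = \frac{1}{- \frac{43}{11} + 508} = \frac{1}{\frac{5545}{11}} = \frac{11}{5545} \approx 0.0019838$)
$\left(2431 + 2871\right) \left(\frac{-1182 - 969}{1220 - 67} + f\right) = \left(2431 + 2871\right) \left(\frac{-1182 - 969}{1220 - 67} + \frac{11}{5545}\right) = 5302 \left(- \frac{2151}{1153} + \frac{11}{5545}\right) = 5302 \left(- \frac{11914612}{6393385}\right) = - \frac{63171272824}{6393385}$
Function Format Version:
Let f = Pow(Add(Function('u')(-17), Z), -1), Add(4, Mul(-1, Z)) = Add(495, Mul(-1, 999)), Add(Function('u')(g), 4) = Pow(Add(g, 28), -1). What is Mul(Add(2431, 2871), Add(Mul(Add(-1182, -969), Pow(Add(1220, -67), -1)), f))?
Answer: Rational(-63171272824, 6393385) ≈ -9880.7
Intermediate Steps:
Function('u')(g) = Add(-4, Pow(Add(28, g), -1)) (Function('u')(g) = Add(-4, Pow(Add(g, 28), -1)) = Add(-4, Pow(Add(28, g), -1)))
Z = 508 (Z = Add(4, Mul(-1, Add(495, Mul(-1, 999)))) = Add(4, Mul(-1, Add(495, -999))) = Add(4, Mul(-1, -504)) = Add(4, 504) = 508)
f = Rational(11, 5545) (f = Pow(Add(Mul(Pow(Add(28, -17), -1), Add(-111, Mul(-4, -17))), 508), -1) = Pow(Add(Mul(Pow(11, -1), Add(-111, 68)), 508), -1) = Pow(Add(Mul(Rational(1, 11), -43), 508), -1) = Pow(Add(Rational(-43, 11), 508), -1) = Pow(Rational(5545, 11), -1) = Rational(11, 5545) ≈ 0.0019838)
Mul(Add(2431, 2871), Add(Mul(Add(-1182, -969), Pow(Add(1220, -67), -1)), f)) = Mul(Add(2431, 2871), Add(Mul(Add(-1182, -969), Pow(Add(1220, -67), -1)), Rational(11, 5545))) = Mul(5302, Add(Mul(-2151, Pow(1153, -1)), Rational(11, 5545))) = Mul(5302, Add(Mul(-2151, Rational(1, 1153)), Rational(11, 5545))) = Mul(5302, Add(Rational(-2151, 1153), Rational(11, 5545))) = Mul(5302, Rational(-11914612, 6393385)) = Rational(-63171272824, 6393385)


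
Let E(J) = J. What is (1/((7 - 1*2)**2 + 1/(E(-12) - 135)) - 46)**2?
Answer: 28512686449/13498276 ≈ 2112.3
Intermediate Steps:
(1/((7 - 1*2)**2 + 1/(E(-12) - 135)) - 46)**2 = (1/((7 - 1*2)**2 + 1/(-12 - 135)) - 46)**2 = (1/((7 - 2)**2 + 1/(-147)) - 46)**2 = (1/(5**2 - 1/147) - 46)**2 = (1/(25 - 1/147) - 46)**2 = (1/(3674/147) - 46)**2 = (147/3674 - 46)**2 = (-168857/3674)**2 = 28512686449/13498276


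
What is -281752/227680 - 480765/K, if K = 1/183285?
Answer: -2507810190726719/28460 ≈ -8.8117e+10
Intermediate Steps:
K = 1/183285 ≈ 5.4560e-6
-281752/227680 - 480765/K = -281752/227680 - 480765/1/183285 = -281752*1/227680 - 480765*183285 = -35219/28460 - 88117013025 = -2507810190726719/28460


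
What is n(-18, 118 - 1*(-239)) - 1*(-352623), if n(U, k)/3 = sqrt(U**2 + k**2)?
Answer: 352623 + 9*sqrt(14197) ≈ 3.5370e+5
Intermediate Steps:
n(U, k) = 3*sqrt(U**2 + k**2)
n(-18, 118 - 1*(-239)) - 1*(-352623) = 3*sqrt((-18)**2 + (118 - 1*(-239))**2) - 1*(-352623) = 3*sqrt(324 + (118 + 239)**2) + 352623 = 3*sqrt(324 + 357**2) + 352623 = 3*sqrt(324 + 127449) + 352623 = 3*sqrt(127773) + 352623 = 3*(3*sqrt(14197)) + 352623 = 9*sqrt(14197) + 352623 = 352623 + 9*sqrt(14197)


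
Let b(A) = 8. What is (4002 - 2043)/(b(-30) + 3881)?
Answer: 1959/3889 ≈ 0.50373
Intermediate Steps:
(4002 - 2043)/(b(-30) + 3881) = (4002 - 2043)/(8 + 3881) = 1959/3889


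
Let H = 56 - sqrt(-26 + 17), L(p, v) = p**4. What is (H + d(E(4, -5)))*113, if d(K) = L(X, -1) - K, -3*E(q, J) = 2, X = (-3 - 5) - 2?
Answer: 3409210/3 - 339*I ≈ 1.1364e+6 - 339.0*I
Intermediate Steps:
X = -10 (X = -8 - 2 = -10)
E(q, J) = -2/3 (E(q, J) = -1/3*2 = -2/3)
H = 56 - 3*I (H = 56 - sqrt(-9) = 56 - 3*I ≈ 56.0 - 3.0*I)
d(K) = 10000 - K (d(K) = (-10)**4 - K = 10000 - K)
(H + d(E(4, -5)))*113 = ((56 - 3*I) + (10000 - 1*(-2/3)))*113 = ((56 - 3*I) + (10000 + 2/3))*113 = ((56 - 3*I) + 30002/3)*113 = (30170/3 - 3*I)*113 = 3409210/3 - 339*I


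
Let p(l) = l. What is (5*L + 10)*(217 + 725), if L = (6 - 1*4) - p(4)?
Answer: 0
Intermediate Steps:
L = -2 (L = (6 - 1*4) - 1*4 = (6 - 4) - 4 = 2 - 4 = -2)
(5*L + 10)*(217 + 725) = (5*(-2) + 10)*(217 + 725) = (-10 + 10)*942 = 0*942 = 0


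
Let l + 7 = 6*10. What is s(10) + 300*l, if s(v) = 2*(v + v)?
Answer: 15940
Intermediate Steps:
l = 53 (l = -7 + 6*10 = -7 + 60 = 53)
s(v) = 4*v (s(v) = 2*(2*v) = 4*v)
s(10) + 300*l = 4*10 + 300*53 = 40 + 15900 = 15940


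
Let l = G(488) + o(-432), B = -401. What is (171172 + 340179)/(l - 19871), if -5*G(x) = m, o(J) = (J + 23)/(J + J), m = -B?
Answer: -2209036320/86187139 ≈ -25.631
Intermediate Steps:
m = 401 (m = -1*(-401) = 401)
o(J) = (23 + J)/(2*J) (o(J) = (23 + J)/((2*J)) = (23 + J)*(1/(2*J)) = (23 + J)/(2*J))
G(x) = -401/5 (G(x) = -⅕*401 = -401/5)
l = -344419/4320 (l = -401/5 + (½)*(23 - 432)/(-432) = -401/5 + (½)*(-1/432)*(-409) = -401/5 + 409/864 = -344419/4320 ≈ -79.727)
(171172 + 340179)/(l - 19871) = (171172 + 340179)/(-344419/4320 - 19871) = 511351/(-86187139/4320) = 511351*(-4320/86187139) = -2209036320/86187139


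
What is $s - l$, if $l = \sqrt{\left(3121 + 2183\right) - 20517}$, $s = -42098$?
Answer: $-42098 - i \sqrt{15213} \approx -42098.0 - 123.34 i$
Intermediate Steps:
$l = i \sqrt{15213}$ ($l = \sqrt{5304 - 20517} = \sqrt{-15213} = i \sqrt{15213} \approx 123.34 i$)
$s - l = -42098 - i \sqrt{15213}$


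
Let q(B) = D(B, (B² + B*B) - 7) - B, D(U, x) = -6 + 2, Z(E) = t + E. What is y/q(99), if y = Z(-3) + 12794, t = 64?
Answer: -12855/103 ≈ -124.81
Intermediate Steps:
Z(E) = 64 + E
D(U, x) = -4
q(B) = -4 - B
y = 12855 (y = (64 - 3) + 12794 = 61 + 12794 = 12855)
y/q(99) = 12855/(-4 - 1*99) = 12855/(-4 - 99) = 12855/(-103) = 12855*(-1/103) = -12855/103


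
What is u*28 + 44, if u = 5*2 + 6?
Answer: 492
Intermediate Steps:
u = 16 (u = 10 + 6 = 16)
u*28 + 44 = 16*28 + 44 = 448 + 44 = 492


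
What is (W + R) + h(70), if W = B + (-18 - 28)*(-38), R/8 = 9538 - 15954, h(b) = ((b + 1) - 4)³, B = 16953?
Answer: 268136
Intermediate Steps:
h(b) = (-3 + b)³ (h(b) = ((1 + b) - 4)³ = (-3 + b)³)
R = -51328 (R = 8*(9538 - 15954) = 8*(-6416) = -51328)
W = 18701 (W = 16953 + (-18 - 28)*(-38) = 16953 - 46*(-38) = 16953 + 1748 = 18701)
(W + R) + h(70) = (18701 - 51328) + (-3 + 70)³ = -32627 + 67³ = -32627 + 300763 = 268136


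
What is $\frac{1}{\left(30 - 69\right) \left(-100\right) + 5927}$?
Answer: $\frac{1}{9827} \approx 0.00010176$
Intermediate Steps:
$\frac{1}{\left(30 - 69\right) \left(-100\right) + 5927} = \frac{1}{\left(-39\right) \left(-100\right) + 5927} = \frac{1}{3900 + 5927} = \frac{1}{9827}$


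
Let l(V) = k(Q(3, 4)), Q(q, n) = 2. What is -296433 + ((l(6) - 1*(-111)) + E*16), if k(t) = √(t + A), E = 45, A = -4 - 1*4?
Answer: -295602 + I*√6 ≈ -2.956e+5 + 2.4495*I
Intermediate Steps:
A = -8 (A = -4 - 4 = -8)
k(t) = √(-8 + t) (k(t) = √(t - 8) = √(-8 + t))
l(V) = I*√6 (l(V) = √(-8 + 2) = √(-6) = I*√6)
-296433 + ((l(6) - 1*(-111)) + E*16) = -296433 + ((I*√6 - 1*(-111)) + 45*16) = -296433 + ((I*√6 + 111) + 720) = -296433 + ((111 + I*√6) + 720) = -296433 + (831 + I*√6) = -295602 + I*√6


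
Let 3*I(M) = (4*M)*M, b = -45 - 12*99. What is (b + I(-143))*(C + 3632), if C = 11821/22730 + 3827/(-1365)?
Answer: 1759013317896487/18615870 ≈ 9.4490e+7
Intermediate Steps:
b = -1233 (b = -45 - 1188 = -1233)
C = -14170409/6205290 (C = 11821*(1/22730) + 3827*(-1/1365) = 11821/22730 - 3827/1365 = -14170409/6205290 ≈ -2.2836)
I(M) = 4*M²/3 (I(M) = ((4*M)*M)/3 = (4*M²)/3 = 4*M²/3)
(b + I(-143))*(C + 3632) = (-1233 + (4/3)*(-143)²)*(-14170409/6205290 + 3632) = (-1233 + (4/3)*20449)*(22523442871/6205290) = (-1233 + 81796/3)*(22523442871/6205290) = (78097/3)*(22523442871/6205290) = 1759013317896487/18615870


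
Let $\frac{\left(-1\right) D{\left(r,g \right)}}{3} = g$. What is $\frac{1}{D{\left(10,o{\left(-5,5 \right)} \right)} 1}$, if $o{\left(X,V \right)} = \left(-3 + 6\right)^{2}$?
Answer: $- \frac{1}{27} \approx -0.037037$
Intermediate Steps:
$o{\left(X,V \right)} = 9$ ($o{\left(X,V \right)} = 3^{2} = 9$)
$D{\left(r,g \right)} = - 3 g$
$\frac{1}{D{\left(10,o{\left(-5,5 \right)} \right)} 1} = \frac{1}{\left(-3\right) 9 \cdot 1} = \frac{1}{\left(-27\right) 1} = \frac{1}{-27} = - \frac{1}{27}$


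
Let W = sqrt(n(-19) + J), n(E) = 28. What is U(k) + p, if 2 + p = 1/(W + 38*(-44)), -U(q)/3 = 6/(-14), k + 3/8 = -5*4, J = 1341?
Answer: -8182/11445 ≈ -0.71490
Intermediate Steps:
W = 37 (W = sqrt(28 + 1341) = sqrt(1369) = 37)
k = -163/8 (k = -3/8 - 5*4 = -3/8 - 20 = -163/8 ≈ -20.375)
U(q) = 9/7 (U(q) = -18/(-14) = -18*(-1)/14 = -3*(-3/7) = 9/7)
p = -3271/1635 (p = -2 + 1/(37 + 38*(-44)) = -2 + 1/(37 - 1672) = -2 + 1/(-1635) = -2 - 1/1635 = -3271/1635 ≈ -2.0006)
U(k) + p = 9/7 - 3271/1635 = -8182/11445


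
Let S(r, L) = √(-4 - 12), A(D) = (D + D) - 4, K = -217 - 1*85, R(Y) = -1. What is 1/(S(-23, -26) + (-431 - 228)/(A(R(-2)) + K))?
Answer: 202972/1952105 - 379456*I/1952105 ≈ 0.10398 - 0.19438*I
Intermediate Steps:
K = -302 (K = -217 - 85 = -302)
A(D) = -4 + 2*D (A(D) = 2*D - 4 = -4 + 2*D)
S(r, L) = 4*I (S(r, L) = √(-16) = 4*I)
1/(S(-23, -26) + (-431 - 228)/(A(R(-2)) + K)) = 1/(4*I + (-431 - 228)/((-4 + 2*(-1)) - 302)) = 1/(4*I - 659/((-4 - 2) - 302)) = 1/(4*I - 659/(-6 - 302)) = 1/(4*I - 659/(-308)) = 1/(4*I - 659*(-1/308)) = 1/(4*I + 659/308) = 1/(659/308 + 4*I) = 94864*(659/308 - 4*I)/1952105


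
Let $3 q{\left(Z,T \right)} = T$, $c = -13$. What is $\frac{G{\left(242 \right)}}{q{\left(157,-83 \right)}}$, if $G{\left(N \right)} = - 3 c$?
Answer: $- \frac{117}{83} \approx -1.4096$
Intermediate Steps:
$G{\left(N \right)} = 39$ ($G{\left(N \right)} = \left(-3\right) \left(-13\right) = 39$)
$q{\left(Z,T \right)} = \frac{T}{3}$
$\frac{G{\left(242 \right)}}{q{\left(157,-83 \right)}} = \frac{39}{\frac{1}{3} \left(-83\right)} = \frac{39}{- \frac{83}{3}} = 39 \left(- \frac{3}{83}\right) = - \frac{117}{83}$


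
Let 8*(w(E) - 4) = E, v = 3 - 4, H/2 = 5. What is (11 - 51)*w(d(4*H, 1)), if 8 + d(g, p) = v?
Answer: -115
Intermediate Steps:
H = 10 (H = 2*5 = 10)
v = -1
d(g, p) = -9 (d(g, p) = -8 - 1 = -9)
w(E) = 4 + E/8
(11 - 51)*w(d(4*H, 1)) = (11 - 51)*(4 + (⅛)*(-9)) = -40*(4 - 9/8) = -40*23/8 = -115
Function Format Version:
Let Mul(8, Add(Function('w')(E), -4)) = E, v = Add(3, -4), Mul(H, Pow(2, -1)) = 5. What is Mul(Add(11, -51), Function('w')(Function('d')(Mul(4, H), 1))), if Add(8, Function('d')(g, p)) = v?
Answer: -115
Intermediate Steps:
H = 10 (H = Mul(2, 5) = 10)
v = -1
Function('d')(g, p) = -9 (Function('d')(g, p) = Add(-8, -1) = -9)
Function('w')(E) = Add(4, Mul(Rational(1, 8), E))
Mul(Add(11, -51), Function('w')(Function('d')(Mul(4, H), 1))) = Mul(Add(11, -51), Add(4, Mul(Rational(1, 8), -9))) = Mul(-40, Add(4, Rational(-9, 8))) = Mul(-40, Rational(23, 8)) = -115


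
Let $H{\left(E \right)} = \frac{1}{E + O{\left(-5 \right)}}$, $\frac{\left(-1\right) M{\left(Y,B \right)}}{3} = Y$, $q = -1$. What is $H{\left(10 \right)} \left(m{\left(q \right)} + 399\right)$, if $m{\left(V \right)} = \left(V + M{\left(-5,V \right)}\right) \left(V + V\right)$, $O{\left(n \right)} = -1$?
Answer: $\frac{371}{9} \approx 41.222$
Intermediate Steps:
$M{\left(Y,B \right)} = - 3 Y$
$H{\left(E \right)} = \frac{1}{-1 + E}$ ($H{\left(E \right)} = \frac{1}{E - 1} = \frac{1}{-1 + E}$)
$m{\left(V \right)} = 2 V \left(15 + V\right)$ ($m{\left(V \right)} = \left(V - -15\right) \left(V + V\right) = \left(V + 15\right) 2 V = \left(15 + V\right) 2 V = 2 V \left(15 + V\right)$)
$H{\left(10 \right)} \left(m{\left(q \right)} + 399\right) = \frac{2 \left(-1\right) \left(15 - 1\right) + 399}{-1 + 10} = \frac{2 \left(-1\right) 14 + 399}{9} = \frac{-28 + 399}{9} = \frac{1}{9} \cdot 371 = \frac{371}{9}$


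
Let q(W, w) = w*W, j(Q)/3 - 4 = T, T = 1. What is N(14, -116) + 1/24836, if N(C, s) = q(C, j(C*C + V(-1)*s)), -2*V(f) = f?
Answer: 5215561/24836 ≈ 210.00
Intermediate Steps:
V(f) = -f/2
j(Q) = 15 (j(Q) = 12 + 3*1 = 12 + 3 = 15)
q(W, w) = W*w
N(C, s) = 15*C (N(C, s) = C*15 = 15*C)
N(14, -116) + 1/24836 = 15*14 + 1/24836 = 210 + 1/24836 = 5215561/24836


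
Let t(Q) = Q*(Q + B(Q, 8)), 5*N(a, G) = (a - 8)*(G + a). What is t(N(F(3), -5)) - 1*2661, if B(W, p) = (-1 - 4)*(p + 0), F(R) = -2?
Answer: -3025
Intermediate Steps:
B(W, p) = -5*p
N(a, G) = (-8 + a)*(G + a)/5 (N(a, G) = ((a - 8)*(G + a))/5 = ((-8 + a)*(G + a))/5 = (-8 + a)*(G + a)/5)
t(Q) = Q*(-40 + Q) (t(Q) = Q*(Q - 5*8) = Q*(Q - 40) = Q*(-40 + Q))
t(N(F(3), -5)) - 1*2661 = (-8/5*(-5) - 8/5*(-2) + (1/5)*(-2)**2 + (1/5)*(-5)*(-2))*(-40 + (-8/5*(-5) - 8/5*(-2) + (1/5)*(-2)**2 + (1/5)*(-5)*(-2))) - 1*2661 = (8 + 16/5 + (1/5)*4 + 2)*(-40 + (8 + 16/5 + (1/5)*4 + 2)) - 2661 = (8 + 16/5 + 4/5 + 2)*(-40 + (8 + 16/5 + 4/5 + 2)) - 2661 = 14*(-40 + 14) - 2661 = 14*(-26) - 2661 = -364 - 2661 = -3025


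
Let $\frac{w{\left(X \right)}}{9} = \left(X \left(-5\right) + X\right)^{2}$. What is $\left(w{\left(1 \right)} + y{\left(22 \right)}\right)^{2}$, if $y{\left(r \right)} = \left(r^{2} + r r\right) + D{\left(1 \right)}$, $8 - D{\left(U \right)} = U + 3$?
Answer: $1245456$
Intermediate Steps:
$D{\left(U \right)} = 5 - U$ ($D{\left(U \right)} = 8 - \left(U + 3\right) = 8 - \left(3 + U\right) = 5 - U$)
$y{\left(r \right)} = 4 + 2 r^{2}$ ($y{\left(r \right)} = \left(r^{2} + r r\right) + \left(5 - 1\right) = \left(r^{2} + r^{2}\right) + \left(5 - 1\right) = 2 r^{2} + 4 = 4 + 2 r^{2}$)
$w{\left(X \right)} = 144 X^{2}$ ($w{\left(X \right)} = 9 \left(X \left(-5\right) + X\right)^{2} = 9 \left(- 5 X + X\right)^{2} = 9 \left(- 4 X\right)^{2} = 9 \cdot 16 X^{2} = 144 X^{2}$)
$\left(w{\left(1 \right)} + y{\left(22 \right)}\right)^{2} = \left(144 \cdot 1^{2} + \left(4 + 2 \cdot 22^{2}\right)\right)^{2} = \left(144 \cdot 1 + \left(4 + 2 \cdot 484\right)\right)^{2} = \left(144 + \left(4 + 968\right)\right)^{2} = \left(144 + 972\right)^{2} = 1116^{2} = 1245456$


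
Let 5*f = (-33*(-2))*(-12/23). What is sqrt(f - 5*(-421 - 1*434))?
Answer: 21*sqrt(127995)/115 ≈ 65.331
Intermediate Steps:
f = -792/115 (f = ((-33*(-2))*(-12/23))/5 = (66*(-12*1/23))/5 = (66*(-12/23))/5 = (1/5)*(-792/23) = -792/115 ≈ -6.8870)
sqrt(f - 5*(-421 - 1*434)) = sqrt(-792/115 - 5*(-421 - 1*434)) = sqrt(-792/115 - 5*(-421 - 434)) = sqrt(-792/115 - 5*(-855)) = sqrt(-792/115 + 4275) = sqrt(490833/115) = 21*sqrt(127995)/115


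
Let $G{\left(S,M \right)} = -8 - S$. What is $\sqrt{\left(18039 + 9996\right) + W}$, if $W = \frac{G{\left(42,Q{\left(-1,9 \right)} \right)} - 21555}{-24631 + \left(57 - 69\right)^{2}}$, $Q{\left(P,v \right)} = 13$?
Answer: $\frac{5 \sqrt{672427369382}}{24487} \approx 167.44$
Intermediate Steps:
$W = \frac{21605}{24487}$ ($W = \frac{\left(-8 - 42\right) - 21555}{-24631 + \left(57 - 69\right)^{2}} = \frac{\left(-8 - 42\right) - 21555}{-24631 + \left(-12\right)^{2}} = \frac{-50 - 21555}{-24631 + 144} = - \frac{21605}{-24487} = \left(-21605\right) \left(- \frac{1}{24487}\right) = \frac{21605}{24487} \approx 0.88231$)
$\sqrt{\left(18039 + 9996\right) + W} = \sqrt{\left(18039 + 9996\right) + \frac{21605}{24487}} = \sqrt{28035 + \frac{21605}{24487}} = \sqrt{\frac{686514650}{24487}} = \frac{5 \sqrt{672427369382}}{24487}$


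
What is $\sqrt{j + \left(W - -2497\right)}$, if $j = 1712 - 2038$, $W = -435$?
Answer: $2 \sqrt{434} \approx 41.665$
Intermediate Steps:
$j = -326$ ($j = 1712 - 2038 = -326$)
$\sqrt{j + \left(W - -2497\right)} = \sqrt{-326 - -2062} = \sqrt{-326 + \left(-435 + 2497\right)} = \sqrt{-326 + 2062} = \sqrt{1736} = 2 \sqrt{434}$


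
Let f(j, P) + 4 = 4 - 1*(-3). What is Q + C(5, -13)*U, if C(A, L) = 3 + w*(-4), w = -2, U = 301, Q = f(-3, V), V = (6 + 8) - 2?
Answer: 3314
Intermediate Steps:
V = 12 (V = 14 - 2 = 12)
f(j, P) = 3 (f(j, P) = -4 + (4 - 1*(-3)) = -4 + (4 + 3) = -4 + 7 = 3)
Q = 3
C(A, L) = 11 (C(A, L) = 3 - 2*(-4) = 3 + 8 = 11)
Q + C(5, -13)*U = 3 + 11*301 = 3 + 3311 = 3314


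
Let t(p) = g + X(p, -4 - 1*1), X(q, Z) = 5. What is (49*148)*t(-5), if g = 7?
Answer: 87024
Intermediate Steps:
t(p) = 12 (t(p) = 7 + 5 = 12)
(49*148)*t(-5) = (49*148)*12 = 7252*12 = 87024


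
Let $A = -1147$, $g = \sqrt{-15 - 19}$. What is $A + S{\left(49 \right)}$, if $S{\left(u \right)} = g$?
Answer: $-1147 + i \sqrt{34} \approx -1147.0 + 5.831 i$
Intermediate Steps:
$g = i \sqrt{34}$ ($g = \sqrt{-34} = i \sqrt{34} \approx 5.8309 i$)
$S{\left(u \right)} = i \sqrt{34}$
$A + S{\left(49 \right)} = -1147 + i \sqrt{34}$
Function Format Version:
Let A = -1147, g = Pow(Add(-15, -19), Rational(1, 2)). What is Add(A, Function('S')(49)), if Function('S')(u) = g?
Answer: Add(-1147, Mul(I, Pow(34, Rational(1, 2)))) ≈ Add(-1147.0, Mul(5.8310, I))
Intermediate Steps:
g = Mul(I, Pow(34, Rational(1, 2))) (g = Pow(-34, Rational(1, 2)) = Mul(I, Pow(34, Rational(1, 2))) ≈ Mul(5.8309, I))
Function('S')(u) = Mul(I, Pow(34, Rational(1, 2)))
Add(A, Function('S')(49)) = Add(-1147, Mul(I, Pow(34, Rational(1, 2))))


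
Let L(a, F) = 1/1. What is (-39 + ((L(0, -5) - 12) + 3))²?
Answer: 2209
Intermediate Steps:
L(a, F) = 1
(-39 + ((L(0, -5) - 12) + 3))² = (-39 + ((1 - 12) + 3))² = (-39 + (-11 + 3))² = (-39 - 8)² = (-47)² = 2209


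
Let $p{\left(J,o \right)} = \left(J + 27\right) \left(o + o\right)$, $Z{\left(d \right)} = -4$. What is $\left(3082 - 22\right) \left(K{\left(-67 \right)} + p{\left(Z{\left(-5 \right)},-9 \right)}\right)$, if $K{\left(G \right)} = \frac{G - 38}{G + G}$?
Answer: $- \frac{84717630}{67} \approx -1.2644 \cdot 10^{6}$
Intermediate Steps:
$K{\left(G \right)} = \frac{-38 + G}{2 G}$
$p{\left(J,o \right)} = 2 o \left(27 + J\right)$ ($p{\left(J,o \right)} = \left(27 + J\right) 2 o = 2 o \left(27 + J\right)$)
$\left(3082 - 22\right) \left(K{\left(-67 \right)} + p{\left(Z{\left(-5 \right)},-9 \right)}\right) = \left(3082 - 22\right) \left(\frac{-38 - 67}{2 \left(-67\right)} + 2 \left(-9\right) \left(27 - 4\right)\right) = 3060 \left(\frac{1}{2} \left(- \frac{1}{67}\right) \left(-105\right) + 2 \left(-9\right) 23\right) = 3060 \left(\frac{105}{134} - 414\right) = 3060 \left(- \frac{55371}{134}\right) = - \frac{84717630}{67}$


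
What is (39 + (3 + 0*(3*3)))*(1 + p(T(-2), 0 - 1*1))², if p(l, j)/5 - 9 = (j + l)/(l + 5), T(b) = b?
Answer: 70602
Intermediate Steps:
p(l, j) = 45 + 5*(j + l)/(5 + l) (p(l, j) = 45 + 5*((j + l)/(l + 5)) = 45 + 5*((j + l)/(5 + l)) = 45 + 5*(j + l)/(5 + l))
(39 + (3 + 0*(3*3)))*(1 + p(T(-2), 0 - 1*1))² = (39 + (3 + 0*(3*3)))*(1 + 5*(45 + (0 - 1*1) + 10*(-2))/(5 - 2))² = (39 + (3 + 0*9))*(1 + 5*(45 + (0 - 1) - 20)/3)² = (39 + (3 + 0))*(1 + 5*(⅓)*(45 - 1 - 20))² = (39 + 3)*(1 + 5*(⅓)*24)² = 42*(1 + 40)² = 42*41² = 42*1681 = 70602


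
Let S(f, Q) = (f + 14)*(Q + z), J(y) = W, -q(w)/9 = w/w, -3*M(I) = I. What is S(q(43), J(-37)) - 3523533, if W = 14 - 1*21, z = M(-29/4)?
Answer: -42282671/12 ≈ -3.5236e+6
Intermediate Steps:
M(I) = -I/3
z = 29/12 (z = -(-29)/(3*4) = -⅓*(-29/4) = 29/12 ≈ 2.4167)
W = -7 (W = 14 - 21 = -7)
q(w) = -9 (q(w) = -9*w/w = -9*1 = -9)
J(y) = -7
S(f, Q) = (14 + f)*(29/12 + Q) (S(f, Q) = (f + 14)*(Q + 29/12) = (14 + f)*(29/12 + Q))
S(q(43), J(-37)) - 3523533 = (203/6 + 14*(-7) + (29/12)*(-9) - 7*(-9)) - 3523533 = (203/6 - 98 - 87/4 + 63) - 3523533 = -275/12 - 3523533 = -42282671/12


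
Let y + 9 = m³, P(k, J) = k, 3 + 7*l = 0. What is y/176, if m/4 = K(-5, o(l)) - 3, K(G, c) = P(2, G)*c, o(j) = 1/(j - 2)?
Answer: -17620217/864688 ≈ -20.378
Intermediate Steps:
l = -3/7 (l = -3/7 + (⅐)*0 = -3/7 + 0 = -3/7 ≈ -0.42857)
o(j) = 1/(-2 + j)
K(G, c) = 2*c
m = -260/17 (m = 4*(2/(-2 - 3/7) - 3) = 4*(2/(-17/7) - 3) = 4*(2*(-7/17) - 3) = 4*(-14/17 - 3) = 4*(-65/17) = -260/17 ≈ -15.294)
y = -17620217/4913 (y = -9 + (-260/17)³ = -9 - 17576000/4913 = -17620217/4913 ≈ -3586.4)
y/176 = -17620217/4913/176 = (1/176)*(-17620217/4913) = -17620217/864688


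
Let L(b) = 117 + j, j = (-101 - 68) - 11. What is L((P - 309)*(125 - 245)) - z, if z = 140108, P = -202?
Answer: -140171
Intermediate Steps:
j = -180 (j = -169 - 11 = -180)
L(b) = -63 (L(b) = 117 - 180 = -63)
L((P - 309)*(125 - 245)) - z = -63 - 1*140108 = -63 - 140108 = -140171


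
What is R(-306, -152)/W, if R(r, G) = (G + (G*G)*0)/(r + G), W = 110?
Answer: 38/12595 ≈ 0.0030171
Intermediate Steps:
R(r, G) = G/(G + r) (R(r, G) = (G + G²*0)/(G + r) = (G + 0)/(G + r) = G/(G + r))
R(-306, -152)/W = -152/(-152 - 306)/110 = -152/(-458)*(1/110) = -152*(-1/458)*(1/110) = (76/229)*(1/110) = 38/12595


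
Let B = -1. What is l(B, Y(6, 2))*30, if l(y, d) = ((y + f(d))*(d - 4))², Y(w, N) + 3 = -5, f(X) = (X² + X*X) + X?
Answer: 61175520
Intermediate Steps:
f(X) = X + 2*X² (f(X) = (X² + X²) + X = 2*X² + X = X + 2*X²)
Y(w, N) = -8 (Y(w, N) = -3 - 5 = -8)
l(y, d) = (-4 + d)²*(y + d*(1 + 2*d))² (l(y, d) = ((y + d*(1 + 2*d))*(d - 4))² = ((y + d*(1 + 2*d))*(-4 + d))² = ((-4 + d)*(y + d*(1 + 2*d)))² = (-4 + d)²*(y + d*(1 + 2*d))²)
l(B, Y(6, 2))*30 = ((-4 - 8)²*(-1 - 8*(1 + 2*(-8)))²)*30 = ((-12)²*(-1 - 8*(1 - 16))²)*30 = (144*(-1 - 8*(-15))²)*30 = (144*(-1 + 120)²)*30 = (144*119²)*30 = (144*14161)*30 = 2039184*30 = 61175520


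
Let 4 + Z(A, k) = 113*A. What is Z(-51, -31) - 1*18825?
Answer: -24592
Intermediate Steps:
Z(A, k) = -4 + 113*A
Z(-51, -31) - 1*18825 = (-4 + 113*(-51)) - 1*18825 = (-4 - 5763) - 18825 = -5767 - 18825 = -24592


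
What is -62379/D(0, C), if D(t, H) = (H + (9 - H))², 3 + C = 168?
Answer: -6931/9 ≈ -770.11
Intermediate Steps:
C = 165 (C = -3 + 168 = 165)
D(t, H) = 81 (D(t, H) = 9² = 81)
-62379/D(0, C) = -62379/81 = -62379*1/81 = -6931/9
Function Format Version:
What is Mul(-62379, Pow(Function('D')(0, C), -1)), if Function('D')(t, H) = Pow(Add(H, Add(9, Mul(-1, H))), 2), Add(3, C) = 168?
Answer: Rational(-6931, 9) ≈ -770.11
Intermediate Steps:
C = 165 (C = Add(-3, 168) = 165)
Function('D')(t, H) = 81 (Function('D')(t, H) = Pow(9, 2) = 81)
Mul(-62379, Pow(Function('D')(0, C), -1)) = Mul(-62379, Pow(81, -1)) = Mul(-62379, Rational(1, 81)) = Rational(-6931, 9)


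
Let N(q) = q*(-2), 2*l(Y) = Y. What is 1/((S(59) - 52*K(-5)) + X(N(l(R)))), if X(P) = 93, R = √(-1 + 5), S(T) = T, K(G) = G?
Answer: 1/412 ≈ 0.0024272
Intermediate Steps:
R = 2 (R = √4 = 2)
l(Y) = Y/2
N(q) = -2*q
1/((S(59) - 52*K(-5)) + X(N(l(R)))) = 1/((59 - 52*(-5)) + 93) = 1/((59 + 260) + 93) = 1/(319 + 93) = 1/412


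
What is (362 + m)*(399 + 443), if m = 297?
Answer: 554878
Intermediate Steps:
(362 + m)*(399 + 443) = (362 + 297)*(399 + 443) = 659*842 = 554878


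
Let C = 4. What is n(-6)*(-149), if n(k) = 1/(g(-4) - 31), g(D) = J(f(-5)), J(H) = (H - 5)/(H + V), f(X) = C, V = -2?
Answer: 298/63 ≈ 4.7302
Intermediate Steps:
f(X) = 4
J(H) = (-5 + H)/(-2 + H) (J(H) = (H - 5)/(H - 2) = (-5 + H)/(-2 + H))
g(D) = -½ (g(D) = (-5 + 4)/(-2 + 4) = -1/2 = (½)*(-1) = -½)
n(k) = -2/63 (n(k) = 1/(-½ - 31) = 1/(-63/2) = -2/63)
n(-6)*(-149) = -2/63*(-149) = 298/63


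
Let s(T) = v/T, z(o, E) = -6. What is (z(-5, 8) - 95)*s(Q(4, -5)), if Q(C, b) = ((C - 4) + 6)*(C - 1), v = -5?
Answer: 505/18 ≈ 28.056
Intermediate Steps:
Q(C, b) = (-1 + C)*(2 + C) (Q(C, b) = ((-4 + C) + 6)*(-1 + C) = (2 + C)*(-1 + C) = (-1 + C)*(2 + C))
s(T) = -5/T
(z(-5, 8) - 95)*s(Q(4, -5)) = (-6 - 95)*(-5/(-2 + 4 + 4²)) = -(-505)/(-2 + 4 + 16) = -(-505)/18 = -101*(-5/18) = 505/18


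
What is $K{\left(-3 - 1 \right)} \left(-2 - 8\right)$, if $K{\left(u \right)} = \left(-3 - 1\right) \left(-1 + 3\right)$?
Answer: $80$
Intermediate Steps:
$K{\left(u \right)} = -8$ ($K{\left(u \right)} = \left(-4\right) 2 = -8$)
$K{\left(-3 - 1 \right)} \left(-2 - 8\right) = - 8 \left(-2 - 8\right) = \left(-8\right) \left(-10\right) = 80$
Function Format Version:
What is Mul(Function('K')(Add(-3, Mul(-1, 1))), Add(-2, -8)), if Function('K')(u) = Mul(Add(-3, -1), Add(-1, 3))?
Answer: 80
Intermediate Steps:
Function('K')(u) = -8 (Function('K')(u) = Mul(-4, 2) = -8)
Mul(Function('K')(Add(-3, Mul(-1, 1))), Add(-2, -8)) = Mul(-8, Add(-2, -8)) = Mul(-8, -10) = 80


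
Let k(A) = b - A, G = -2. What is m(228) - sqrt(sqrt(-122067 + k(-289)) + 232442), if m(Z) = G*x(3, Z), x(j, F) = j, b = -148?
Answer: -6 - sqrt(232442 + I*sqrt(121926)) ≈ -488.12 - 0.36213*I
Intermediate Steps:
k(A) = -148 - A
m(Z) = -6 (m(Z) = -2*3 = -6)
m(228) - sqrt(sqrt(-122067 + k(-289)) + 232442) = -6 - sqrt(sqrt(-122067 + (-148 - 1*(-289))) + 232442) = -6 - sqrt(sqrt(-122067 + (-148 + 289)) + 232442) = -6 - sqrt(sqrt(-122067 + 141) + 232442) = -6 - sqrt(sqrt(-121926) + 232442) = -6 - sqrt(I*sqrt(121926) + 232442) = -6 - sqrt(232442 + I*sqrt(121926))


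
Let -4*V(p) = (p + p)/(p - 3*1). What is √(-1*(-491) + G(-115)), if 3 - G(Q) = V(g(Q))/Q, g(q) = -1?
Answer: √104530170/460 ≈ 22.226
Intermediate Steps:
V(p) = -p/(2*(-3 + p)) (V(p) = -(p + p)/(4*(p - 3*1)) = -2*p/(4*(p - 3)) = -2*p/(4*(-3 + p)) = -p/(2*(-3 + p)))
G(Q) = 3 + 1/(8*Q) (G(Q) = 3 - (-1*(-1)/(-6 + 2*(-1)))/Q = 3 - (-1*(-1)/(-6 - 2))/Q = 3 - (-1*(-1)/(-8))/Q = 3 - (-1*(-1)*(-⅛))/Q = 3 - (-1)/(8*Q) = 3 + 1/(8*Q))
√(-1*(-491) + G(-115)) = √(-1*(-491) + (3 + (⅛)/(-115))) = √(491 + (3 + (⅛)*(-1/115))) = √(491 + (3 - 1/920)) = √(491 + 2759/920) = √(454479/920) = √104530170/460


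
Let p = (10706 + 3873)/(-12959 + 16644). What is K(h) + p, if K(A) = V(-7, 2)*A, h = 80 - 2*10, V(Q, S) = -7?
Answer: -1533121/3685 ≈ -416.04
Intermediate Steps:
h = 60 (h = 80 - 1*20 = 80 - 20 = 60)
p = 14579/3685 ≈ 3.9563
K(A) = -7*A
K(h) + p = -7*60 + 14579/3685 = -420 + 14579/3685 = -1533121/3685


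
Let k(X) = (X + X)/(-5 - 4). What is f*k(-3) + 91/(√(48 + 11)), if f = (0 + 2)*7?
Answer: 28/3 + 91*√59/59 ≈ 21.181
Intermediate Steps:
k(X) = -2*X/9 (k(X) = (2*X)/(-9) = (2*X)*(-⅑) = -2*X/9)
f = 14 (f = 2*7 = 14)
f*k(-3) + 91/(√(48 + 11)) = 14*(-2/9*(-3)) + 91/(√(48 + 11)) = 14*(⅔) + 91/(√59) = 28/3 + 91*(√59/59) = 28/3 + 91*√59/59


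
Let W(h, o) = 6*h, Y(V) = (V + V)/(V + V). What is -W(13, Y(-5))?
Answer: -78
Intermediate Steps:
Y(V) = 1 (Y(V) = (2*V)/((2*V)) = (2*V)*(1/(2*V)) = 1)
-W(13, Y(-5)) = -6*13 = -1*78 = -78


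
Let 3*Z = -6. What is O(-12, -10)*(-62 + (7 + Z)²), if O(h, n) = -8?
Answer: 296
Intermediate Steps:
Z = -2 (Z = (⅓)*(-6) = -2)
O(-12, -10)*(-62 + (7 + Z)²) = -8*(-62 + (7 - 2)²) = -8*(-62 + 5²) = -8*(-62 + 25) = -8*(-37) = 296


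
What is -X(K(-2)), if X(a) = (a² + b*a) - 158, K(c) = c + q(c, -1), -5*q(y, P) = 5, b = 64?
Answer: 341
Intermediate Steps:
q(y, P) = -1 (q(y, P) = -⅕*5 = -1)
K(c) = -1 + c (K(c) = c - 1 = -1 + c)
X(a) = -158 + a² + 64*a (X(a) = (a² + 64*a) - 158 = -158 + a² + 64*a)
-X(K(-2)) = -(-158 + (-1 - 2)² + 64*(-1 - 2)) = -(-158 + (-3)² + 64*(-3)) = -(-158 + 9 - 192) = -1*(-341) = 341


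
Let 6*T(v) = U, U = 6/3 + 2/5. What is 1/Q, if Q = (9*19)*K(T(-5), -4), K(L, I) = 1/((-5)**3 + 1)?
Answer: -124/171 ≈ -0.72515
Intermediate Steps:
U = 12/5 (U = 6*(1/3) + 2*(1/5) = 2 + 2/5 = 12/5 ≈ 2.4000)
T(v) = 2/5 (T(v) = (1/6)*(12/5) = 2/5)
K(L, I) = -1/124 (K(L, I) = 1/(-125 + 1) = 1/(-124) = -1/124)
Q = -171/124 (Q = (9*19)*(-1/124) = 171*(-1/124) = -171/124 ≈ -1.3790)
1/Q = 1/(-171/124) = -124/171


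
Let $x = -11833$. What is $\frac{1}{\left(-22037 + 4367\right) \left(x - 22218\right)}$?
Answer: $\frac{1}{601681170} \approx 1.662 \cdot 10^{-9}$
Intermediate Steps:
$\frac{1}{\left(-22037 + 4367\right) \left(x - 22218\right)} = \frac{1}{\left(-22037 + 4367\right) \left(-11833 - 22218\right)} = \frac{1}{\left(-17670\right) \left(-34051\right)} = \frac{1}{601681170}$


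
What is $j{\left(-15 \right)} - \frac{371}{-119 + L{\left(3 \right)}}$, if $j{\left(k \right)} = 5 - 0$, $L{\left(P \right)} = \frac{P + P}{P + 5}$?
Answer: $\frac{3849}{473} \approx 8.1374$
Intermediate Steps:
$L{\left(P \right)} = \frac{2 P}{5 + P}$
$j{\left(k \right)} = 5$ ($j{\left(k \right)} = 5 + 0 = 5$)
$j{\left(-15 \right)} - \frac{371}{-119 + L{\left(3 \right)}} = 5 - \frac{371}{-119 + 2 \cdot 3 \frac{1}{5 + 3}} = 5 - \frac{371}{-119 + 2 \cdot 3 \cdot \frac{1}{8}} = 5 - \frac{371}{-119 + \frac{3}{4}} = 5 - \frac{371}{- \frac{473}{4}} = 5 - 371 \left(- \frac{4}{473}\right) = 5 - - \frac{1484}{473} = 5 + \frac{1484}{473} = \frac{3849}{473}$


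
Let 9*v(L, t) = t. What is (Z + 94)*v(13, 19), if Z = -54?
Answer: 760/9 ≈ 84.444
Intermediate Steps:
v(L, t) = t/9
(Z + 94)*v(13, 19) = (-54 + 94)*((⅑)*19) = 40*(19/9) = 760/9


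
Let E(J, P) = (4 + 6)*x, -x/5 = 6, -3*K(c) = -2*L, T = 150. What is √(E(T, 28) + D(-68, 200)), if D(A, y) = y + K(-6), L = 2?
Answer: 2*I*√222/3 ≈ 9.9331*I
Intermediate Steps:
K(c) = 4/3 (K(c) = -(-2)*2/3 = -⅓*(-4) = 4/3)
D(A, y) = 4/3 + y (D(A, y) = y + 4/3 = 4/3 + y)
x = -30 (x = -5*6 = -30)
E(J, P) = -300 (E(J, P) = (4 + 6)*(-30) = 10*(-30) = -300)
√(E(T, 28) + D(-68, 200)) = √(-300 + (4/3 + 200)) = √(-300 + 604/3) = √(-296/3) = 2*I*√222/3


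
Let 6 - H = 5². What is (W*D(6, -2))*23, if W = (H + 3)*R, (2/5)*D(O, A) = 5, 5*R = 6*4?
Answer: -22080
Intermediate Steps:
R = 24/5 (R = (6*4)/5 = (⅕)*24 = 24/5 ≈ 4.8000)
D(O, A) = 25/2 (D(O, A) = (5/2)*5 = 25/2)
H = -19 (H = 6 - 1*5² = 6 - 1*25 = 6 - 25 = -19)
W = -384/5 (W = (-19 + 3)*(24/5) = -16*24/5 = -384/5 ≈ -76.800)
(W*D(6, -2))*23 = -384/5*25/2*23 = -960*23 = -22080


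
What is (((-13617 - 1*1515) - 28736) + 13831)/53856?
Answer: -30037/53856 ≈ -0.55773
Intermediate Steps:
(((-13617 - 1*1515) - 28736) + 13831)/53856 = (((-13617 - 1515) - 28736) + 13831)*(1/53856) = ((-15132 - 28736) + 13831)*(1/53856) = (-43868 + 13831)*(1/53856) = -30037*1/53856 = -30037/53856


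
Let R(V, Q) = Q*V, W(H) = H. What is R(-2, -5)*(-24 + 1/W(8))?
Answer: -955/4 ≈ -238.75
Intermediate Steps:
R(-2, -5)*(-24 + 1/W(8)) = (-5*(-2))*(-24 + 1/8) = 10*(-24 + ⅛) = 10*(-191/8) = -955/4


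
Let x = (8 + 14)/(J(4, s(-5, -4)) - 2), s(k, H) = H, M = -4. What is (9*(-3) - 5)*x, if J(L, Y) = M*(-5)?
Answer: -352/9 ≈ -39.111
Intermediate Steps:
J(L, Y) = 20 (J(L, Y) = -4*(-5) = 20)
x = 11/9 (x = (8 + 14)/(20 - 2) = 22/18 = 22*(1/18) = 11/9 ≈ 1.2222)
(9*(-3) - 5)*x = (9*(-3) - 5)*(11/9) = (-27 - 5)*(11/9) = -32*11/9 = -352/9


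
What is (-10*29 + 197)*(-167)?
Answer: 15531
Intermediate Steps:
(-10*29 + 197)*(-167) = (-290 + 197)*(-167) = -93*(-167) = 15531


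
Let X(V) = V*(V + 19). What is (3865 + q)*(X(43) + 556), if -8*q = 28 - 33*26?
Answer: 25574625/2 ≈ 1.2787e+7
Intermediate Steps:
q = 415/4 (q = -(28 - 33*26)/8 = -(28 - 858)/8 = -⅛*(-830) = 415/4 ≈ 103.75)
X(V) = V*(19 + V)
(3865 + q)*(X(43) + 556) = (3865 + 415/4)*(43*(19 + 43) + 556) = 15875*(43*62 + 556)/4 = 15875*(2666 + 556)/4 = (15875/4)*3222 = 25574625/2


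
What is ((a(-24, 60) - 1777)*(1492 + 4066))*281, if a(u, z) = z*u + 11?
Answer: -5007124388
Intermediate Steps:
a(u, z) = 11 + u*z (a(u, z) = u*z + 11 = 11 + u*z)
((a(-24, 60) - 1777)*(1492 + 4066))*281 = (((11 - 24*60) - 1777)*(1492 + 4066))*281 = (((11 - 1440) - 1777)*5558)*281 = ((-1429 - 1777)*5558)*281 = -3206*5558*281 = -17818948*281 = -5007124388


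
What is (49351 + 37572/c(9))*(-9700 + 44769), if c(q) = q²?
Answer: 47167840069/27 ≈ 1.7470e+9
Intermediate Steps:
(49351 + 37572/c(9))*(-9700 + 44769) = (49351 + 37572/(9²))*(-9700 + 44769) = (49351 + 37572/81)*35069 = (49351 + 37572*(1/81))*35069 = (49351 + 12524/27)*35069 = (1345001/27)*35069 = 47167840069/27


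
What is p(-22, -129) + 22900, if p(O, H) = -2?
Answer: 22898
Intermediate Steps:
p(-22, -129) + 22900 = -2 + 22900 = 22898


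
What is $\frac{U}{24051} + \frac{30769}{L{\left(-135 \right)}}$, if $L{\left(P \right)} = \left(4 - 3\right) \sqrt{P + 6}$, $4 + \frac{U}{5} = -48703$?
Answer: $- \frac{243535}{24051} - \frac{30769 i \sqrt{129}}{129} \approx -10.126 - 2709.1 i$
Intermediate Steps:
$U = -243535$ ($U = -20 + 5 \left(-48703\right) = -20 - 243515 = -243535$)
$L{\left(P \right)} = \sqrt{6 + P}$ ($L{\left(P \right)} = 1 \sqrt{6 + P} = \sqrt{6 + P}$)
$\frac{U}{24051} + \frac{30769}{L{\left(-135 \right)}} = - \frac{243535}{24051} + \frac{30769}{\sqrt{6 - 135}} = \left(-243535\right) \frac{1}{24051} + \frac{30769}{\sqrt{-129}} = - \frac{243535}{24051} + \frac{30769}{i \sqrt{129}} = - \frac{243535}{24051} + 30769 \left(- \frac{i \sqrt{129}}{129}\right) = - \frac{243535}{24051} - \frac{30769 i \sqrt{129}}{129}$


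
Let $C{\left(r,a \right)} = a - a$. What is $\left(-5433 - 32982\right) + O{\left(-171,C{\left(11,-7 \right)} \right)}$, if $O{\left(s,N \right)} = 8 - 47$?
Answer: $-38454$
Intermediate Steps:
$C{\left(r,a \right)} = 0$
$O{\left(s,N \right)} = -39$ ($O{\left(s,N \right)} = 8 - 47 = -39$)
$\left(-5433 - 32982\right) + O{\left(-171,C{\left(11,-7 \right)} \right)} = \left(-5433 - 32982\right) - 39 = -38415 - 39 = -38454$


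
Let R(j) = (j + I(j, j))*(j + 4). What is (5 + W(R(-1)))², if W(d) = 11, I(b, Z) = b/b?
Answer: 256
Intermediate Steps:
I(b, Z) = 1
R(j) = (1 + j)*(4 + j) (R(j) = (j + 1)*(j + 4) = (1 + j)*(4 + j))
(5 + W(R(-1)))² = (5 + 11)² = 16² = 256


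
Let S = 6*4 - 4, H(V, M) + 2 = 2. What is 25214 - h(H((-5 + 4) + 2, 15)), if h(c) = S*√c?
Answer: 25214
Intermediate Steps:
H(V, M) = 0 (H(V, M) = -2 + 2 = 0)
S = 20 (S = 24 - 4 = 20)
h(c) = 20*√c
25214 - h(H((-5 + 4) + 2, 15)) = 25214 - 20*√0 = 25214 - 20*0 = 25214 - 1*0 = 25214 + 0 = 25214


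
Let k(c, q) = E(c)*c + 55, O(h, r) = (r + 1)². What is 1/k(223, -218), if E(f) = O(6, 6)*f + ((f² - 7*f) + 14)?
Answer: 1/13181362 ≈ 7.5865e-8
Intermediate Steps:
O(h, r) = (1 + r)²
E(f) = 14 + f² + 42*f (E(f) = (1 + 6)²*f + ((f² - 7*f) + 14) = 7²*f + (14 + f² - 7*f) = 49*f + (14 + f² - 7*f) = 14 + f² + 42*f)
k(c, q) = 55 + c*(14 + c² + 42*c) (k(c, q) = (14 + c² + 42*c)*c + 55 = c*(14 + c² + 42*c) + 55 = 55 + c*(14 + c² + 42*c))
1/k(223, -218) = 1/(55 + 223*(14 + 223² + 42*223)) = 1/(55 + 223*(14 + 49729 + 9366)) = 1/(55 + 223*59109) = 1/(55 + 13181307) = 1/13181362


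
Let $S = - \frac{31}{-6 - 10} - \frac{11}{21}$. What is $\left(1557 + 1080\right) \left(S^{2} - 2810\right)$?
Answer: $- \frac{92884555555}{12544} \approx -7.4047 \cdot 10^{6}$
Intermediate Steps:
$S = \frac{475}{336}$ ($S = - \frac{31}{-16} - \frac{11}{21} = \left(-31\right) \left(- \frac{1}{16}\right) - \frac{11}{21} = \frac{31}{16} - \frac{11}{21} = \frac{475}{336} \approx 1.4137$)
$\left(1557 + 1080\right) \left(S^{2} - 2810\right) = \left(1557 + 1080\right) \left(\left(\frac{475}{336}\right)^{2} - 2810\right) = 2637 \left(\frac{225625}{112896} - 2810\right) = 2637 \left(- \frac{317012135}{112896}\right) = - \frac{92884555555}{12544}$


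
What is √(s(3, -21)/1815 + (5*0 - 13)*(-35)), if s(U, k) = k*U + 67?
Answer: √12387435/165 ≈ 21.331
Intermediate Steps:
s(U, k) = 67 + U*k (s(U, k) = U*k + 67 = 67 + U*k)
√(s(3, -21)/1815 + (5*0 - 13)*(-35)) = √((67 + 3*(-21))/1815 + (5*0 - 13)*(-35)) = √((67 - 63)*(1/1815) + (0 - 13)*(-35)) = √(4*(1/1815) - 13*(-35)) = √(4/1815 + 455) = √(825829/1815) = √12387435/165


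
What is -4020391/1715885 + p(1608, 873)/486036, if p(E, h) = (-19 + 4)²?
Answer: -217074298439/92664653540 ≈ -2.3426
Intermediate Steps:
p(E, h) = 225 (p(E, h) = (-15)² = 225)
-4020391/1715885 + p(1608, 873)/486036 = -4020391/1715885 + 225/486036 = -4020391*1/1715885 + 225*(1/486036) = -4020391/1715885 + 25/54004 = -217074298439/92664653540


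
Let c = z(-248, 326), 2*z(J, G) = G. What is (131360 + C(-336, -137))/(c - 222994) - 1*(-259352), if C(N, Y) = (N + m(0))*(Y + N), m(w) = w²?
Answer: 57791375224/222831 ≈ 2.5935e+5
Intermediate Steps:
z(J, G) = G/2
c = 163 (c = (½)*326 = 163)
C(N, Y) = N*(N + Y) (C(N, Y) = (N + 0²)*(Y + N) = (N + 0)*(N + Y) = N*(N + Y))
(131360 + C(-336, -137))/(c - 222994) - 1*(-259352) = (131360 - 336*(-336 - 137))/(163 - 222994) - 1*(-259352) = (131360 - 336*(-473))/(-222831) + 259352 = (131360 + 158928)*(-1/222831) + 259352 = 290288*(-1/222831) + 259352 = -290288/222831 + 259352 = 57791375224/222831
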